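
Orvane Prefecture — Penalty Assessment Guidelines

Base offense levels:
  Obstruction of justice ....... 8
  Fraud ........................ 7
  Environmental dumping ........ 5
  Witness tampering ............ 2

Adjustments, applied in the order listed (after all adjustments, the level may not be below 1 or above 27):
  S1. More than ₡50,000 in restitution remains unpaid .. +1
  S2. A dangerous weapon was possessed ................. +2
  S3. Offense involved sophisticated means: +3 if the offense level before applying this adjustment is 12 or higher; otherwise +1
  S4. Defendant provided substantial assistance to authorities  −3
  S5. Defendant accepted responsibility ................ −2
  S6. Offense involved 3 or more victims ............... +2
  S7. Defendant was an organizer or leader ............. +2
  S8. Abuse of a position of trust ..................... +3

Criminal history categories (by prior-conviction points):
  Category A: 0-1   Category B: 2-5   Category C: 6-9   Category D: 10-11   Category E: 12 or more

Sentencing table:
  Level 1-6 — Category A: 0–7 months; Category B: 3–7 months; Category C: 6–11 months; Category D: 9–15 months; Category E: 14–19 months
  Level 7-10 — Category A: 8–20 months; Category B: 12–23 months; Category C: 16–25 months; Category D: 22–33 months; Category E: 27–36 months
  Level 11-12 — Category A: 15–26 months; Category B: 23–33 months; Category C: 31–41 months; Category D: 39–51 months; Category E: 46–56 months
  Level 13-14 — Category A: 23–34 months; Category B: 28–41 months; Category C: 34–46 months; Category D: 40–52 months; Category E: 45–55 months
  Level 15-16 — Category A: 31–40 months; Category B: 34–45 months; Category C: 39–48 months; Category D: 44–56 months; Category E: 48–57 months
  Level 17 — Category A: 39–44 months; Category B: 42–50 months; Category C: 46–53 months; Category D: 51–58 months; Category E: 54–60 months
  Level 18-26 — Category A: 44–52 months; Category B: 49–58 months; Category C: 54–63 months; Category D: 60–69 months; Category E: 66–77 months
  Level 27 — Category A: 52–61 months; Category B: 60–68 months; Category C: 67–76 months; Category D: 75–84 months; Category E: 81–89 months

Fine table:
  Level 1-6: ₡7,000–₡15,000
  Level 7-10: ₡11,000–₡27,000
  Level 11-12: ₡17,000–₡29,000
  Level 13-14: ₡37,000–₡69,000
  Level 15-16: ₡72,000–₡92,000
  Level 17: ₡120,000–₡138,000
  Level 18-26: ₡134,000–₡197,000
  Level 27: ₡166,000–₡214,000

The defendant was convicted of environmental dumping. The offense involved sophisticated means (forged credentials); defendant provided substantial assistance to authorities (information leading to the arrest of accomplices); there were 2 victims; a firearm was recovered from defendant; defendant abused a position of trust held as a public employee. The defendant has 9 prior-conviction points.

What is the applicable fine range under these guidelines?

Base offense level for environmental dumping: 5.
S1 does not apply.
S2 applies: 5 + 2 = 7.
S3 applies (level before this adjustment is 7 < 12, so +1): 7 + 1 = 8.
S4 applies: 8 − 3 = 5.
S5 does not apply.
S6 does not apply.
S8 applies: 5 + 3 = 8.
Final offense level: 8.
Level 8 falls in the 7-10 band.
Fine table: Level 7-10 → ₡11,000–₡27,000.

₡11,000–₡27,000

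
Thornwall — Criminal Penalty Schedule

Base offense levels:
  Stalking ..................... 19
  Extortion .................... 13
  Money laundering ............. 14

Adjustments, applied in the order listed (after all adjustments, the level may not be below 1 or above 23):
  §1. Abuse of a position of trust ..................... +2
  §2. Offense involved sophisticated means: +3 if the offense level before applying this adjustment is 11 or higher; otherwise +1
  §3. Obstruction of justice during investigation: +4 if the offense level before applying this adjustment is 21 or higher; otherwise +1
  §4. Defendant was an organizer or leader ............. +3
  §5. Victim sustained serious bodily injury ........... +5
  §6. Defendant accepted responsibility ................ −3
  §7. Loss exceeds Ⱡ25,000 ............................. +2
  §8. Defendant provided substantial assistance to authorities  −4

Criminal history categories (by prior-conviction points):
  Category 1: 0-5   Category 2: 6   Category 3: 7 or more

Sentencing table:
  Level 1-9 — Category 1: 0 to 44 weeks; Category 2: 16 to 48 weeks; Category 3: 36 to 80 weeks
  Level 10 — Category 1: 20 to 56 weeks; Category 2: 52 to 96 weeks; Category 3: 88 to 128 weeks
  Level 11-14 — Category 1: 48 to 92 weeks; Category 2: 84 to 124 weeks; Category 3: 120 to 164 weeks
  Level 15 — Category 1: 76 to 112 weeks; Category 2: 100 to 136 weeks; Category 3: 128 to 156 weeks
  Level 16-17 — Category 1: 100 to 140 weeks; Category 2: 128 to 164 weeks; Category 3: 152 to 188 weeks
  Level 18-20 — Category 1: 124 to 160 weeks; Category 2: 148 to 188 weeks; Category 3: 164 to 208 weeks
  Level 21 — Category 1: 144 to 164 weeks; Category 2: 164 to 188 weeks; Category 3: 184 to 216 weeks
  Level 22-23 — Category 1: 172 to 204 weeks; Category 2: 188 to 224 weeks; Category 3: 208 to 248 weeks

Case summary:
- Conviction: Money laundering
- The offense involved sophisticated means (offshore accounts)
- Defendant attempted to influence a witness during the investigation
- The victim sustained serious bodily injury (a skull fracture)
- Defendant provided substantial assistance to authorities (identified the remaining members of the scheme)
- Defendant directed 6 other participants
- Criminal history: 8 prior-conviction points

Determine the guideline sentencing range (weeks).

Base offense level for money laundering: 14.
§1 does not apply.
§2 applies (level before this adjustment is 14 ≥ 11, so +3): 14 + 3 = 17.
§3 applies (level before this adjustment is 17 < 21, so +1): 17 + 1 = 18.
§4 applies: 18 + 3 = 21.
§5 applies: 21 + 5 = 26.
§8 applies: 26 − 4 = 22.
Final offense level: 22.
Criminal history: 8 prior points → Category 3 (7+).
Level 22 falls in the 22-23 band.
Grid: Level 22-23 × Category 3 = 208-248 weeks.

208-248 weeks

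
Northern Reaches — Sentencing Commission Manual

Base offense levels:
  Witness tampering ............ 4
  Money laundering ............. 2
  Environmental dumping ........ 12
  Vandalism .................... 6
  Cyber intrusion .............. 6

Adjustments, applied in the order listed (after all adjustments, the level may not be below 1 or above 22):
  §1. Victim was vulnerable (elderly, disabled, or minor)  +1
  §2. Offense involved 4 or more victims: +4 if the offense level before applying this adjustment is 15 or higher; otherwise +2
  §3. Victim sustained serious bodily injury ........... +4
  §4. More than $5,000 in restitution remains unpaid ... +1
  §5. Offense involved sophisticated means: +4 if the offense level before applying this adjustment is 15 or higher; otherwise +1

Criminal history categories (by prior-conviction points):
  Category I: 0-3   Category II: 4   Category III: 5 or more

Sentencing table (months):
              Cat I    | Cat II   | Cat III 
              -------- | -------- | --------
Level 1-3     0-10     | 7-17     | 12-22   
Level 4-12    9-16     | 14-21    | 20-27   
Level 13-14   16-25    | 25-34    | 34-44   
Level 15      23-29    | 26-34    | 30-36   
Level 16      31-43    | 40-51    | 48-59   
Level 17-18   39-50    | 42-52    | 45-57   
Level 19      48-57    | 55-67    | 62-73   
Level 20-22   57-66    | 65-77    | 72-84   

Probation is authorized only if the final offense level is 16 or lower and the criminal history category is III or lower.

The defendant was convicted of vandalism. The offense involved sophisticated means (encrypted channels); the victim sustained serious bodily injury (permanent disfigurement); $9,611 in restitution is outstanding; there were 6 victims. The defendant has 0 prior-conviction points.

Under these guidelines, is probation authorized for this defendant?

Yes

Base offense level for vandalism: 6.
§2 applies (level before this adjustment is 6 < 15, so +2): 6 + 2 = 8.
§3 applies: 8 + 4 = 12.
§4 applies: 12 + 1 = 13.
§5 applies (level before this adjustment is 13 < 15, so +1): 13 + 1 = 14.
Final offense level: 14.
Criminal history: 0 prior points → Category I (0-3).
Level 14 falls in the 13-14 band.
Grid: Level 13-14 × Category I = 16-25 months.
Probation check: level 14 ≤ 16 and category I ≤ III → eligible.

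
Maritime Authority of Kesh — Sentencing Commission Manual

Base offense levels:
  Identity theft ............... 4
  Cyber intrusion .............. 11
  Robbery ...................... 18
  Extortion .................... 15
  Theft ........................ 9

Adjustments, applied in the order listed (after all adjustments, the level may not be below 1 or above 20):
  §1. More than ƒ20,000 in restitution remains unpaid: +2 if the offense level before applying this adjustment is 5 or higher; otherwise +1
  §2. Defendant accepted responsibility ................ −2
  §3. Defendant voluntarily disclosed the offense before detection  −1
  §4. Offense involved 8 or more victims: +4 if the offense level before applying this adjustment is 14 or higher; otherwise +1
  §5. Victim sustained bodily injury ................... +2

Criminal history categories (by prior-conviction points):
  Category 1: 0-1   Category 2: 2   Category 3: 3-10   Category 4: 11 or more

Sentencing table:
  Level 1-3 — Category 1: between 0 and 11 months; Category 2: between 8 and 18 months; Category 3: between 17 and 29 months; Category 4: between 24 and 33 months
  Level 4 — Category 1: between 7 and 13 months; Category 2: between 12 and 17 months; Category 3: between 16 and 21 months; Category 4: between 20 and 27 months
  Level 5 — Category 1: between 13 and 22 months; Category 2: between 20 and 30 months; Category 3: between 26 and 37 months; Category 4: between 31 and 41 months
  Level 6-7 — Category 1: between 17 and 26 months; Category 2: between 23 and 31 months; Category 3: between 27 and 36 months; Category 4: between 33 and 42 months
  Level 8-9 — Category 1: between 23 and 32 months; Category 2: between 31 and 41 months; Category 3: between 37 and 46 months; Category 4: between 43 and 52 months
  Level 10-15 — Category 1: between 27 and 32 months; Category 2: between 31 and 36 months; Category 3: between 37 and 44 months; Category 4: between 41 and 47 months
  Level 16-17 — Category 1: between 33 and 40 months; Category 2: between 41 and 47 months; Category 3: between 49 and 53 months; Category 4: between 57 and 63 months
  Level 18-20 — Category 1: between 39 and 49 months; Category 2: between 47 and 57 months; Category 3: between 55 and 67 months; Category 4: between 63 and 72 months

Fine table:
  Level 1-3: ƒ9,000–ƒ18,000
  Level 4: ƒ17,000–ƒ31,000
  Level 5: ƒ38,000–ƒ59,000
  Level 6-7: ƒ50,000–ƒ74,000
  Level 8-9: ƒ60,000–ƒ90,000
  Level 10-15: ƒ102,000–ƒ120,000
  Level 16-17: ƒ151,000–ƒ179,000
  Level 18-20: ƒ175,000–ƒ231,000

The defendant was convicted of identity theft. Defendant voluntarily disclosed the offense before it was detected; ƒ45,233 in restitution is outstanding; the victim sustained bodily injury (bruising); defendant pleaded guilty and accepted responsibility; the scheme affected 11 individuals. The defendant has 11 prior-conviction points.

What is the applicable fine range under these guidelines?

ƒ38,000–ƒ59,000

Base offense level for identity theft: 4.
§1 applies (level before this adjustment is 4 < 5, so +1): 4 + 1 = 5.
§2 applies: 5 − 2 = 3.
§3 applies: 3 − 1 = 2.
§4 applies (level before this adjustment is 2 < 14, so +1): 2 + 1 = 3.
§5 applies: 3 + 2 = 5.
Final offense level: 5.
Level 5 falls in the 5 band.
Fine table: Level 5 → ƒ38,000–ƒ59,000.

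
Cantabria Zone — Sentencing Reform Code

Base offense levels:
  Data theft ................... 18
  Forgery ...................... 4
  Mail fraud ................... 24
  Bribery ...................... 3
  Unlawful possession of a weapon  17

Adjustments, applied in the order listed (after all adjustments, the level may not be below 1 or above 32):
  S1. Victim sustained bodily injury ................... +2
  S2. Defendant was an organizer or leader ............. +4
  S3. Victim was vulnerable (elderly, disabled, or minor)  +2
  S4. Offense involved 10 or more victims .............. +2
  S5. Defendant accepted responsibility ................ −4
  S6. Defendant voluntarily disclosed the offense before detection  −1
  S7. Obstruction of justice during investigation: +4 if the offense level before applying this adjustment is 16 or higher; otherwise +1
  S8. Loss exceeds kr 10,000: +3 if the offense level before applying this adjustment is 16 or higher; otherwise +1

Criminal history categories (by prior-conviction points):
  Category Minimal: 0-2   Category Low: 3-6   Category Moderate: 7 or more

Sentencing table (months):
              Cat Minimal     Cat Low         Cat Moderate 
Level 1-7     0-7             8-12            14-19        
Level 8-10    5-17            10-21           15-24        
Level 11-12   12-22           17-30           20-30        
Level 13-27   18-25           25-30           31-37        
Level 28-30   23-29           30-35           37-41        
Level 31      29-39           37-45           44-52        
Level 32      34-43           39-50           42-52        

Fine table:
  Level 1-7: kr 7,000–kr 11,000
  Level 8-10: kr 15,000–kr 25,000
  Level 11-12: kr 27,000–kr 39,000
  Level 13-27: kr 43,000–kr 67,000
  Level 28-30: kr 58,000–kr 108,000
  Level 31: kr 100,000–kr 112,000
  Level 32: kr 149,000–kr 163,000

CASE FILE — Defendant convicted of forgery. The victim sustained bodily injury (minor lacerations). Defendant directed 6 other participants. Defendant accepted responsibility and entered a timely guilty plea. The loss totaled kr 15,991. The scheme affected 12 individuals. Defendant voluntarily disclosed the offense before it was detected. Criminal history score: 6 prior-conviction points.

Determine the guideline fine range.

Base offense level for forgery: 4.
S1 applies: 4 + 2 = 6.
S2 applies: 6 + 4 = 10.
S4 applies: 10 + 2 = 12.
S5 applies: 12 − 4 = 8.
S6 applies: 8 − 1 = 7.
S7 does not apply.
S8 applies (level before this adjustment is 7 < 16, so +1): 7 + 1 = 8.
Final offense level: 8.
Level 8 falls in the 8-10 band.
Fine table: Level 8-10 → kr 15,000–kr 25,000.

kr 15,000–kr 25,000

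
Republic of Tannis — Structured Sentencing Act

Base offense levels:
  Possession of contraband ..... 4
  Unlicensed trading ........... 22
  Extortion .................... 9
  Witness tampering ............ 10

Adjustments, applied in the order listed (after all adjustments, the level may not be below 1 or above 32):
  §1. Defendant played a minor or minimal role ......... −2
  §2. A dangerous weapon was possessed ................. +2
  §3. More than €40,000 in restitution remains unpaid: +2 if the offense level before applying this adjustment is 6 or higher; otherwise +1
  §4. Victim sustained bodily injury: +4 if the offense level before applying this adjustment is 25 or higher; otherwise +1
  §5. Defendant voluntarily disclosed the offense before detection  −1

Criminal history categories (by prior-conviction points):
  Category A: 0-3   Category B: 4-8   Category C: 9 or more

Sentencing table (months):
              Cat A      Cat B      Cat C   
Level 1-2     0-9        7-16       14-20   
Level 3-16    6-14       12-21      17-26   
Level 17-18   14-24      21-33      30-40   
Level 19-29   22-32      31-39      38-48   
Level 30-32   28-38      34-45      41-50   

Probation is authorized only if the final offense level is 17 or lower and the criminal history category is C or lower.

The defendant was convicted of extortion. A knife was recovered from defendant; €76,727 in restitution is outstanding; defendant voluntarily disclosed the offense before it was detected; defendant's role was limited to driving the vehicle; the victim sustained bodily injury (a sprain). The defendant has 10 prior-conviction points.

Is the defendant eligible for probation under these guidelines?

Base offense level for extortion: 9.
§1 applies: 9 − 2 = 7.
§2 applies: 7 + 2 = 9.
§3 applies (level before this adjustment is 9 ≥ 6, so +2): 9 + 2 = 11.
§4 applies (level before this adjustment is 11 < 25, so +1): 11 + 1 = 12.
§5 applies: 12 − 1 = 11.
Final offense level: 11.
Criminal history: 10 prior points → Category C (9+).
Level 11 falls in the 3-16 band.
Grid: Level 3-16 × Category C = 17-26 months.
Probation check: level 11 ≤ 17 and category C ≤ C → eligible.

Yes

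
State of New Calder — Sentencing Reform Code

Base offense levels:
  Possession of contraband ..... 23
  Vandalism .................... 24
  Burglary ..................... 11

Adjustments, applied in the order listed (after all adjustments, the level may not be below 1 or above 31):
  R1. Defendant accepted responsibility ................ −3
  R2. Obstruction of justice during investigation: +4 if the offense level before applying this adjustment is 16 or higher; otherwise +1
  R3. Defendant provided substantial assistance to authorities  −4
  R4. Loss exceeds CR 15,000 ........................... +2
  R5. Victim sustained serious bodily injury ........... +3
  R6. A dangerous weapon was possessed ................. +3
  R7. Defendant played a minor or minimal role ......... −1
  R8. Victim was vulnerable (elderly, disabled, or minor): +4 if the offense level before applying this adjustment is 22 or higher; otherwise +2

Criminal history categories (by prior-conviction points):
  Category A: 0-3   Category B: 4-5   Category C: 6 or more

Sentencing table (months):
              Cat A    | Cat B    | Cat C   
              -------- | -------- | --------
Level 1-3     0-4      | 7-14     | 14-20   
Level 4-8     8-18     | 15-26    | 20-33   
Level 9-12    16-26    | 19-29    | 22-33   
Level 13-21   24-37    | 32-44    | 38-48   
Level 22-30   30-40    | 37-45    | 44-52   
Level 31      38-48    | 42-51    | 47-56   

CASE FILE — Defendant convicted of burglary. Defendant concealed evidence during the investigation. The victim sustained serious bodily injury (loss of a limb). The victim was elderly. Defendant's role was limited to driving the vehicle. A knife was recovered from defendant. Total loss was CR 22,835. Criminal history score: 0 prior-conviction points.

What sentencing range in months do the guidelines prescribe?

Base offense level for burglary: 11.
R1 does not apply.
R2 applies (level before this adjustment is 11 < 16, so +1): 11 + 1 = 12.
R3 does not apply.
R4 applies: 12 + 2 = 14.
R5 applies: 14 + 3 = 17.
R6 applies: 17 + 3 = 20.
R7 applies: 20 − 1 = 19.
R8 applies (level before this adjustment is 19 < 22, so +2): 19 + 2 = 21.
Final offense level: 21.
Criminal history: 0 prior points → Category A (0-3).
Level 21 falls in the 13-21 band.
Grid: Level 13-21 × Category A = 24-37 months.

24-37 months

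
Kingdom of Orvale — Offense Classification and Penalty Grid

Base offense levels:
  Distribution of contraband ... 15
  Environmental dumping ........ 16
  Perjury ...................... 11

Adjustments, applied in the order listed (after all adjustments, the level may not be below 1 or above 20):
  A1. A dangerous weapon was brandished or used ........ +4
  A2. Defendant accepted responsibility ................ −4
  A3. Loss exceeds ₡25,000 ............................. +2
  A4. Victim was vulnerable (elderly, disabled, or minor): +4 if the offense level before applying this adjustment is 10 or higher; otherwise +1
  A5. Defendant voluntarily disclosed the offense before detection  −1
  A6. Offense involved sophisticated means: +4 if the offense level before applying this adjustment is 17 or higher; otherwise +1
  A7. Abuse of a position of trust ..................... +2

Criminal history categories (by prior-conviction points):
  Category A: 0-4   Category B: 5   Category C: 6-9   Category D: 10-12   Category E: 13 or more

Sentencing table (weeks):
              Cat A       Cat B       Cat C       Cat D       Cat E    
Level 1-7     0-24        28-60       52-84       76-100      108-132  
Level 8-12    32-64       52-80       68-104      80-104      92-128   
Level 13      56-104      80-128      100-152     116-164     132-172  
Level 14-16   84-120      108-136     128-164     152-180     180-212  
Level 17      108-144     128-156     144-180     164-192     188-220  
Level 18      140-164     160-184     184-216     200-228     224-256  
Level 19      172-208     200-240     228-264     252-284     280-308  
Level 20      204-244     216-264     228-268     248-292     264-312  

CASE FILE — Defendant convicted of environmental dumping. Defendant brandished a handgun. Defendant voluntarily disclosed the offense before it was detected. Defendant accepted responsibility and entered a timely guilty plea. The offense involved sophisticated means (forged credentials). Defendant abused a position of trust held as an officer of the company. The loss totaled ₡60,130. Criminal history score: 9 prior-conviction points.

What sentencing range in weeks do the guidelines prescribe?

Base offense level for environmental dumping: 16.
A1 applies: 16 + 4 = 20.
A2 applies: 20 − 4 = 16.
A3 applies: 16 + 2 = 18.
A5 applies: 18 − 1 = 17.
A6 applies (level before this adjustment is 17 ≥ 17, so +4): 17 + 4 = 21.
A7 applies: 21 + 2 = 23.
Level 23 exceeds the maximum of 20; capped at 20.
Final offense level: 20.
Criminal history: 9 prior points → Category C (6-9).
Level 20 falls in the 20 band.
Grid: Level 20 × Category C = 228-268 weeks.

228-268 weeks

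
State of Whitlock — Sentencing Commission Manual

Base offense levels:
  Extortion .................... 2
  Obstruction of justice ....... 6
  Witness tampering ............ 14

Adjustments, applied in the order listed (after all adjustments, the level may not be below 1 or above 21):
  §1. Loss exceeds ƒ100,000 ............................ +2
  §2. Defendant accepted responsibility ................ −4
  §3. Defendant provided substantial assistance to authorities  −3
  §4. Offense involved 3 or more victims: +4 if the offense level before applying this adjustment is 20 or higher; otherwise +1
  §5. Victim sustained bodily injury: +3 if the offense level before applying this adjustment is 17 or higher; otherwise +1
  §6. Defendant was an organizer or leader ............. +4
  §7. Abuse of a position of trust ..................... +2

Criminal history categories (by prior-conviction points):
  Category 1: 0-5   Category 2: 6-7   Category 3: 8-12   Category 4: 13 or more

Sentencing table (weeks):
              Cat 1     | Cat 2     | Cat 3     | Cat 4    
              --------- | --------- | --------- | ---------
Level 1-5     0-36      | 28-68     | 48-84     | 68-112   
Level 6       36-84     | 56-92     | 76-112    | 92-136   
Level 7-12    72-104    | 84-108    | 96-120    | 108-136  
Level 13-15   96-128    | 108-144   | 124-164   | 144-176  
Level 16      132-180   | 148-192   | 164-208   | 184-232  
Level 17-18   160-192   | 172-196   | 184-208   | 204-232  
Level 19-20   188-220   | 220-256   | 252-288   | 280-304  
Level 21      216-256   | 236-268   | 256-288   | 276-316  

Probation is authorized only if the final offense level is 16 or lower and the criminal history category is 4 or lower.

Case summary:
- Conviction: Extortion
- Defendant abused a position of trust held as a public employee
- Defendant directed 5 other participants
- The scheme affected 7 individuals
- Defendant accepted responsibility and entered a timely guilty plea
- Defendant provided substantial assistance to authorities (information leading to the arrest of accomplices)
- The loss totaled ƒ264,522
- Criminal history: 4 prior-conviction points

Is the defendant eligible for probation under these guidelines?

Base offense level for extortion: 2.
§1 applies: 2 + 2 = 4.
§2 applies: 4 − 4 = 0.
§3 applies: 0 − 3 = -3.
§4 applies (level before this adjustment is -3 < 20, so +1): -3 + 1 = -2.
§6 applies: -2 + 4 = 2.
§7 applies: 2 + 2 = 4.
Final offense level: 4.
Criminal history: 4 prior points → Category 1 (0-5).
Level 4 falls in the 1-5 band.
Grid: Level 1-5 × Category 1 = 0-36 weeks.
Probation check: level 4 ≤ 16 and category 1 ≤ 4 → eligible.

Yes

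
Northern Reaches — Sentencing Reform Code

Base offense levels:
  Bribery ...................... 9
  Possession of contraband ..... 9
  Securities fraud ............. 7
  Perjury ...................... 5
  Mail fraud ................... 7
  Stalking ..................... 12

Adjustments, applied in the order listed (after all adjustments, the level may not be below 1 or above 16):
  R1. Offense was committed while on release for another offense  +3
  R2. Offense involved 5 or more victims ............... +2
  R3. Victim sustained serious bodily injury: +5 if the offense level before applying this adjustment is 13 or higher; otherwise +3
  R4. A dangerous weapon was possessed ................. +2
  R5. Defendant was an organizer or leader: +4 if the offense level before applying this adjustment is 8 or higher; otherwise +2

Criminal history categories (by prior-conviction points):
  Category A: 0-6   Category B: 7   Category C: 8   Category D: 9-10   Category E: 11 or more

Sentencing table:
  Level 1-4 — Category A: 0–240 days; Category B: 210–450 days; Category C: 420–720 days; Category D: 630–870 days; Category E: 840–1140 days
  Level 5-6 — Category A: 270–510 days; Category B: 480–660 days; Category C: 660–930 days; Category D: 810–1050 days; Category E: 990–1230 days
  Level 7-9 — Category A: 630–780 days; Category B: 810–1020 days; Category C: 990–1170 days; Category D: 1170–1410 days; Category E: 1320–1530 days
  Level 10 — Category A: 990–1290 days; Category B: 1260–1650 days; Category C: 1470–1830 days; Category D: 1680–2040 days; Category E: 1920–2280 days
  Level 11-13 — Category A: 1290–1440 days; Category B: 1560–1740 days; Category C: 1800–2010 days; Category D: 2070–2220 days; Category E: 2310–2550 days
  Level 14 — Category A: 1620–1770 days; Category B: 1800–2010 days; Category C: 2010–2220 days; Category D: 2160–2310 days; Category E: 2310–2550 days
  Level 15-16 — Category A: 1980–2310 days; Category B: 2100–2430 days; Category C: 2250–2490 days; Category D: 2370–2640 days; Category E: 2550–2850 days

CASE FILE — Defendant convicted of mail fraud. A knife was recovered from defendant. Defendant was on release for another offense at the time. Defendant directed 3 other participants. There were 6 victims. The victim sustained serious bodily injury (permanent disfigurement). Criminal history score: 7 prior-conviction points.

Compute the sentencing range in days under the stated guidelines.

Base offense level for mail fraud: 7.
R1 applies: 7 + 3 = 10.
R2 applies: 10 + 2 = 12.
R3 applies (level before this adjustment is 12 < 13, so +3): 12 + 3 = 15.
R4 applies: 15 + 2 = 17.
R5 applies (level before this adjustment is 17 ≥ 8, so +4): 17 + 4 = 21.
Level 21 exceeds the maximum of 16; capped at 16.
Final offense level: 16.
Criminal history: 7 prior points → Category B (7).
Level 16 falls in the 15-16 band.
Grid: Level 15-16 × Category B = 2100-2430 days.

2100-2430 days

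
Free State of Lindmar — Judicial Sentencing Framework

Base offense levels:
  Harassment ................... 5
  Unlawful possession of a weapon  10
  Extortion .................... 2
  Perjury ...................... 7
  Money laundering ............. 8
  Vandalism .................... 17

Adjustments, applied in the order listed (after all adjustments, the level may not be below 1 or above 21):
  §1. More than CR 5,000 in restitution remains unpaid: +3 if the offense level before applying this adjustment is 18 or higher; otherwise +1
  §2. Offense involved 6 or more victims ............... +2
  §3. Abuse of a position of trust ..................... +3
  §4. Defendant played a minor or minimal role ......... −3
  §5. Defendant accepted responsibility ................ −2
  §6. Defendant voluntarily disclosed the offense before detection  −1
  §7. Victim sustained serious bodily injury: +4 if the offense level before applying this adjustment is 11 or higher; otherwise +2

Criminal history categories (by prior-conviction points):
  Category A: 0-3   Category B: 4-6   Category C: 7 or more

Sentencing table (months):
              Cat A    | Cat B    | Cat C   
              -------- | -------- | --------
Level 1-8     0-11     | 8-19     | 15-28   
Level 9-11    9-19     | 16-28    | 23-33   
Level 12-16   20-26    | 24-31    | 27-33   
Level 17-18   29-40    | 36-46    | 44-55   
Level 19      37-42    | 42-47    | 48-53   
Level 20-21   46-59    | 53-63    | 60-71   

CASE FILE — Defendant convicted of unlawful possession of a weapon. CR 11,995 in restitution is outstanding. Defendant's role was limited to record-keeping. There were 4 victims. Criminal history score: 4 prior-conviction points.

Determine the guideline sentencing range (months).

Base offense level for unlawful possession of a weapon: 10.
§1 applies (level before this adjustment is 10 < 18, so +1): 10 + 1 = 11.
§2 does not apply.
§3 does not apply.
§4 applies: 11 − 3 = 8.
§7 does not apply.
Final offense level: 8.
Criminal history: 4 prior points → Category B (4-6).
Level 8 falls in the 1-8 band.
Grid: Level 1-8 × Category B = 8-19 months.

8-19 months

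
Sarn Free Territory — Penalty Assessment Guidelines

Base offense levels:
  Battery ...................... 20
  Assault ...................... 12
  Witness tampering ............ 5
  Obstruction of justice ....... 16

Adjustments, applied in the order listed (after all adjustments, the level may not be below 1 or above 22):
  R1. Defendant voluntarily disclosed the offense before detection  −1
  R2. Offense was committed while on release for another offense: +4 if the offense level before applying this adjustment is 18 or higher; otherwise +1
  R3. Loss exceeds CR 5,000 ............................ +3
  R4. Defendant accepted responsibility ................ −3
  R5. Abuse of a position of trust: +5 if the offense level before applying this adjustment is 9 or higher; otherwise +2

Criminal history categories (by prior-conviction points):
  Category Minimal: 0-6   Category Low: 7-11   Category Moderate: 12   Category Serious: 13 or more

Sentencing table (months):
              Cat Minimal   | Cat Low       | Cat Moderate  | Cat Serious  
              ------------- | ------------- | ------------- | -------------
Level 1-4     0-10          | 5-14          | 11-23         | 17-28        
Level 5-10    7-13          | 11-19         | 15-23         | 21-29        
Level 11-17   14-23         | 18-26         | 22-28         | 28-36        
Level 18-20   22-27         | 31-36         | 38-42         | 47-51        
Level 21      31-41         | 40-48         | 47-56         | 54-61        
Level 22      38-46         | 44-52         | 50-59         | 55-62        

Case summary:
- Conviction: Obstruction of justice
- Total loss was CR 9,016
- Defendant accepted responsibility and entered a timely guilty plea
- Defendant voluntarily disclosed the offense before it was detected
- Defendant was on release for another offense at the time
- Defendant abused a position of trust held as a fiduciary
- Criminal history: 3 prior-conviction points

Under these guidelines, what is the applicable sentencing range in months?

Base offense level for obstruction of justice: 16.
R1 applies: 16 − 1 = 15.
R2 applies (level before this adjustment is 15 < 18, so +1): 15 + 1 = 16.
R3 applies: 16 + 3 = 19.
R4 applies: 19 − 3 = 16.
R5 applies (level before this adjustment is 16 ≥ 9, so +5): 16 + 5 = 21.
Final offense level: 21.
Criminal history: 3 prior points → Category Minimal (0-6).
Level 21 falls in the 21 band.
Grid: Level 21 × Category Minimal = 31-41 months.

31-41 months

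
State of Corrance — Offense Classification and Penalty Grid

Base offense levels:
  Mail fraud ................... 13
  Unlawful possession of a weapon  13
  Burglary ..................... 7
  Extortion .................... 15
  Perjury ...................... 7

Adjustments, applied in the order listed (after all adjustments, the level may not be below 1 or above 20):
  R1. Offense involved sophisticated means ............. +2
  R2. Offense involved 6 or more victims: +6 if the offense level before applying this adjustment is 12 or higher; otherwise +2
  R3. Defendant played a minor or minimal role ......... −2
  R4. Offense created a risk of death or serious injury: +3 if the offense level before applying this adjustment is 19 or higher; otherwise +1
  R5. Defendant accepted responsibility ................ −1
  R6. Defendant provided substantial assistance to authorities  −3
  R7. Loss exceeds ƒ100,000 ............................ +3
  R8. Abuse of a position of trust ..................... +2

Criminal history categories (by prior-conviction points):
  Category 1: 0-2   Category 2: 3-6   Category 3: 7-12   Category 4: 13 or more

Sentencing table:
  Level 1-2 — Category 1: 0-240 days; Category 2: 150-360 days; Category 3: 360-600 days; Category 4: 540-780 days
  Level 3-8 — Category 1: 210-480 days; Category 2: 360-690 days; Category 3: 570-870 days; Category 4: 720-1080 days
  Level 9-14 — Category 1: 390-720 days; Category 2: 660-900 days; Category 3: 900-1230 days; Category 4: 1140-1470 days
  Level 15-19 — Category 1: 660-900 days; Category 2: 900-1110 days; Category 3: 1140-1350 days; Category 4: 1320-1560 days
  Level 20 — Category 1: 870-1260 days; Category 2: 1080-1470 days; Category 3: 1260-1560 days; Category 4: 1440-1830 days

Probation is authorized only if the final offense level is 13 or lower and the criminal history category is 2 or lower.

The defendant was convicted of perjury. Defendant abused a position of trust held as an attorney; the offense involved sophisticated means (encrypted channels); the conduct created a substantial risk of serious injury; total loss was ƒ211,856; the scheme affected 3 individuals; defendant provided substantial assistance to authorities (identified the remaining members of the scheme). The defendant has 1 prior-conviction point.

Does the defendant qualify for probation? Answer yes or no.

Yes

Base offense level for perjury: 7.
R1 applies: 7 + 2 = 9.
R4 applies (level before this adjustment is 9 < 19, so +1): 9 + 1 = 10.
R6 applies: 10 − 3 = 7.
R7 applies: 7 + 3 = 10.
R8 applies: 10 + 2 = 12.
Final offense level: 12.
Criminal history: 1 prior point → Category 1 (0-2).
Level 12 falls in the 9-14 band.
Grid: Level 9-14 × Category 1 = 390-720 days.
Probation check: level 12 ≤ 13 and category 1 ≤ 2 → eligible.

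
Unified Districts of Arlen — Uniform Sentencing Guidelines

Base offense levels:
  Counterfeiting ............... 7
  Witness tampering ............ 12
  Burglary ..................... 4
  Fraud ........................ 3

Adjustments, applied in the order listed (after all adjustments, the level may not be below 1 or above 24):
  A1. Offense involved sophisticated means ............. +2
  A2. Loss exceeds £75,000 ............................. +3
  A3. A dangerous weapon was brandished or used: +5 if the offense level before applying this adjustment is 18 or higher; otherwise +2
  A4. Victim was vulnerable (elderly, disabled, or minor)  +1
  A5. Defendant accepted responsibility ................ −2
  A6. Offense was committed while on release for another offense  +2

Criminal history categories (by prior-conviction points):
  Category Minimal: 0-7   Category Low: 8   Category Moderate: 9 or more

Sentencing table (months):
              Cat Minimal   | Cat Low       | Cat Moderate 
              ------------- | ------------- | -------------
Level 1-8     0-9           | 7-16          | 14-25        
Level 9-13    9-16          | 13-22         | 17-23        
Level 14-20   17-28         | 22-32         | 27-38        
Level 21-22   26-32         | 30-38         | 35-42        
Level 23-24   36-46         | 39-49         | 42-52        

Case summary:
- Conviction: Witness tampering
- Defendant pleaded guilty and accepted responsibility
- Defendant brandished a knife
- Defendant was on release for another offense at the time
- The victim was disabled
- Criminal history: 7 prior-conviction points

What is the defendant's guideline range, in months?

17-28 months

Base offense level for witness tampering: 12.
A1 does not apply.
A2 does not apply.
A3 applies (level before this adjustment is 12 < 18, so +2): 12 + 2 = 14.
A4 applies: 14 + 1 = 15.
A5 applies: 15 − 2 = 13.
A6 applies: 13 + 2 = 15.
Final offense level: 15.
Criminal history: 7 prior points → Category Minimal (0-7).
Level 15 falls in the 14-20 band.
Grid: Level 14-20 × Category Minimal = 17-28 months.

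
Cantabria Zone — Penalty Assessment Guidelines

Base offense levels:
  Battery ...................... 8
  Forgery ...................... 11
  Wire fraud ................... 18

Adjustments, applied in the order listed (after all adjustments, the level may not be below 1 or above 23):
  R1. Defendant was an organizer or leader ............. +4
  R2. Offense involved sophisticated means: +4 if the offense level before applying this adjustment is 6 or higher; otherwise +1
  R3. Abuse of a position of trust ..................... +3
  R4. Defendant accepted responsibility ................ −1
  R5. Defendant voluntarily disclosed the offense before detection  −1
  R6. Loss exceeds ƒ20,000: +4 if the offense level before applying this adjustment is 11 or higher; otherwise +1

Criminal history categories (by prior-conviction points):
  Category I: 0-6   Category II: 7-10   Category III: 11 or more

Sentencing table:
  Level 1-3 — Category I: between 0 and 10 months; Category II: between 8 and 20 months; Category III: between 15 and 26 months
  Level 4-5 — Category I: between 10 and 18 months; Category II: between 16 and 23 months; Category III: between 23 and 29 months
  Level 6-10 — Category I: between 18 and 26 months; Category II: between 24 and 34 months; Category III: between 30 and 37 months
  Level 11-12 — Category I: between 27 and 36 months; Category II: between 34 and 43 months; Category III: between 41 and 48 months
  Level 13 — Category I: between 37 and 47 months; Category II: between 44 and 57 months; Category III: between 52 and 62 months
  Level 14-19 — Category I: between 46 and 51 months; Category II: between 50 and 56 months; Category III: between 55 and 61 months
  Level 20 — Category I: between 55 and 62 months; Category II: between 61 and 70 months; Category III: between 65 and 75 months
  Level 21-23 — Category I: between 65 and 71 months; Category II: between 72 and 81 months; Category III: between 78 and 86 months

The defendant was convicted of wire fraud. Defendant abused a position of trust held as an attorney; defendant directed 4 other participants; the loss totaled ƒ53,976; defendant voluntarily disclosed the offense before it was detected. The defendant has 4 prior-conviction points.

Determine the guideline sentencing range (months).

65-71 months

Base offense level for wire fraud: 18.
R1 applies: 18 + 4 = 22.
R2 does not apply.
R3 applies: 22 + 3 = 25.
R4 does not apply.
R5 applies: 25 − 1 = 24.
R6 applies (level before this adjustment is 24 ≥ 11, so +4): 24 + 4 = 28.
Level 28 exceeds the maximum of 23; capped at 23.
Final offense level: 23.
Criminal history: 4 prior points → Category I (0-6).
Level 23 falls in the 21-23 band.
Grid: Level 21-23 × Category I = 65-71 months.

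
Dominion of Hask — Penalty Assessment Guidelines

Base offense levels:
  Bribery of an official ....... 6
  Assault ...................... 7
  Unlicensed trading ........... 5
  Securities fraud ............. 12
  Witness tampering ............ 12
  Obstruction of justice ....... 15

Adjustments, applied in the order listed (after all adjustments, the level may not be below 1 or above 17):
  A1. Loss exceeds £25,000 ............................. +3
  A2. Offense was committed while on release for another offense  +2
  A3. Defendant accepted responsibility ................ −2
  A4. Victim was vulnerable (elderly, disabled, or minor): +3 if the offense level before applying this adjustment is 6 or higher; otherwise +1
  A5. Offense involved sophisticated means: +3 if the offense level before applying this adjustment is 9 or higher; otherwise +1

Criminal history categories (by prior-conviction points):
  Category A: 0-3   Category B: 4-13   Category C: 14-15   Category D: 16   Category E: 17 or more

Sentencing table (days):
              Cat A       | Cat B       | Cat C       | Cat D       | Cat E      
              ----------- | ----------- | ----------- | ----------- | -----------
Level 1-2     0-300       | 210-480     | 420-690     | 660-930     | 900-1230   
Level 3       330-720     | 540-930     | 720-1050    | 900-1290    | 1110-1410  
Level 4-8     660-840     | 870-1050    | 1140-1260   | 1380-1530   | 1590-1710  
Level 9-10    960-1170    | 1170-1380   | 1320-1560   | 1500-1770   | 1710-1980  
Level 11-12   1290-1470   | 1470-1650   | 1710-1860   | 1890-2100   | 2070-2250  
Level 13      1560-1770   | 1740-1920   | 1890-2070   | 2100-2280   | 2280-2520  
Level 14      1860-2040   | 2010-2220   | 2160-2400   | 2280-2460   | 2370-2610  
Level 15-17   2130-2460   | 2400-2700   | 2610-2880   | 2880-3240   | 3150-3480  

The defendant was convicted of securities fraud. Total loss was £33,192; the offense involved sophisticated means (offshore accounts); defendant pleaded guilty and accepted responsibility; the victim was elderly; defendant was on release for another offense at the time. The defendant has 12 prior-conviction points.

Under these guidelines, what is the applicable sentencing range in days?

Base offense level for securities fraud: 12.
A1 applies: 12 + 3 = 15.
A2 applies: 15 + 2 = 17.
A3 applies: 17 − 2 = 15.
A4 applies (level before this adjustment is 15 ≥ 6, so +3): 15 + 3 = 18.
A5 applies (level before this adjustment is 18 ≥ 9, so +3): 18 + 3 = 21.
Level 21 exceeds the maximum of 17; capped at 17.
Final offense level: 17.
Criminal history: 12 prior points → Category B (4-13).
Level 17 falls in the 15-17 band.
Grid: Level 15-17 × Category B = 2400-2700 days.

2400-2700 days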